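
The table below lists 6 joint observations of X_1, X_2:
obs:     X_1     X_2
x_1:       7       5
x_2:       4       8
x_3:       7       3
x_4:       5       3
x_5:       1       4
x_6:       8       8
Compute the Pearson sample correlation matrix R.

Step 1 — column means:
  mean(X_1) = (7 + 4 + 7 + 5 + 1 + 8) / 6 = 32/6 = 5.3333
  mean(X_2) = (5 + 8 + 3 + 3 + 4 + 8) / 6 = 31/6 = 5.1667

Step 2 — sample variances and covariances s[i,j] = (1/(n-1)) · Σ_k (x_{k,i} - mean_i) · (x_{k,j} - mean_j), with n-1 = 5:
  s[X_1,X_1] = ((1.6667)·(1.6667) + (-1.3333)·(-1.3333) + (1.6667)·(1.6667) + (-0.3333)·(-0.3333) + (-4.3333)·(-4.3333) + (2.6667)·(2.6667)) / 5 = 33.3333/5 = 6.6667
  s[X_1,X_2] = ((1.6667)·(-0.1667) + (-1.3333)·(2.8333) + (1.6667)·(-2.1667) + (-0.3333)·(-2.1667) + (-4.3333)·(-1.1667) + (2.6667)·(2.8333)) / 5 = 5.6667/5 = 1.1333
  s[X_2,X_2] = ((-0.1667)·(-0.1667) + (2.8333)·(2.8333) + (-2.1667)·(-2.1667) + (-2.1667)·(-2.1667) + (-1.1667)·(-1.1667) + (2.8333)·(2.8333)) / 5 = 26.8333/5 = 5.3667
  Sample standard deviations s_i = √(s[i,i]):
  s(X_1) = √(6.6667) = 2.582
  s(X_2) = √(5.3667) = 2.3166

Step 3 — r_{ij} = s_{ij} / (s_i · s_j):
  r[X_1,X_1] = 1 (diagonal).
  r[X_1,X_2] = 1.1333 / (2.582 · 2.3166) = 1.1333 / 5.9815 = 0.1895
  r[X_2,X_2] = 1 (diagonal).

R is symmetric with unit diagonal. Assembling:

R = [[1, 0.1895],
 [0.1895, 1]]


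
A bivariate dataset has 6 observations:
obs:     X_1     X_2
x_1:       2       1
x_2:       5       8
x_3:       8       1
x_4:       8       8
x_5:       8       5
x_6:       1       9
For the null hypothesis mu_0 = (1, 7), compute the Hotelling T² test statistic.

Step 1 — sample mean vector:
  mean(X_1) = (2 + 5 + 8 + 8 + 8 + 1) / 6 = 32/6 = 5.3333
  mean(X_2) = (1 + 8 + 1 + 8 + 5 + 9) / 6 = 32/6 = 5.3333
  x̄ = (5.3333, 5.3333),  deviation x̄ - mu_0 = (5.3333, 5.3333) - (1, 7) = (4.3333, -1.6667).

Step 2 — sample covariance matrix, S[i,j] = (1/(n-1)) · Σ_k (x_{k,i} - mean_i) · (x_{k,j} - mean_j), divisor n-1 = 5:
  S[X_1,X_1] = ((-3.3333)·(-3.3333) + (-0.3333)·(-0.3333) + (2.6667)·(2.6667) + (2.6667)·(2.6667) + (2.6667)·(2.6667) + (-4.3333)·(-4.3333)) / 5 = 51.3333/5 = 10.2667
  S[X_1,X_2] = ((-3.3333)·(-4.3333) + (-0.3333)·(2.6667) + (2.6667)·(-4.3333) + (2.6667)·(2.6667) + (2.6667)·(-0.3333) + (-4.3333)·(3.6667)) / 5 = -7.6667/5 = -1.5333
  S[X_2,X_2] = ((-4.3333)·(-4.3333) + (2.6667)·(2.6667) + (-4.3333)·(-4.3333) + (2.6667)·(2.6667) + (-0.3333)·(-0.3333) + (3.6667)·(3.6667)) / 5 = 65.3333/5 = 13.0667
  S = [[10.2667, -1.5333],
 [-1.5333, 13.0667]].

Step 3 — invert S. det(S) = 10.2667·13.0667 - (-1.5333)² = 131.8.
  S^{-1} = (1/det) · [[d, -b], [-b, a]] = [[0.0991, 0.0116],
 [0.0116, 0.0779]].

Step 4 — quadratic form (x̄ - mu_0)^T · S^{-1} · (x̄ - mu_0):
  S^{-1} · (x̄ - mu_0) = (0.4102, -0.0794),
  (x̄ - mu_0)^T · [...] = (4.3333)·(0.4102) + (-1.6667)·(-0.0794) = 1.91.

Step 5 — scale by n: T² = 6 · 1.91 = 11.4598.

T² ≈ 11.4598


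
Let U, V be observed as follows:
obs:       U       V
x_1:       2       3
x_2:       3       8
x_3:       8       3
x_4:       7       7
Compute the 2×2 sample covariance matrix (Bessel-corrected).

Step 1 — column means:
  mean(U) = (2 + 3 + 8 + 7) / 4 = 20/4 = 5
  mean(V) = (3 + 8 + 3 + 7) / 4 = 21/4 = 5.25

Step 2 — sample covariance S[i,j] = (1/(n-1)) · Σ_k (x_{k,i} - mean_i) · (x_{k,j} - mean_j), with n-1 = 3.
  S[U,U] = ((-3)·(-3) + (-2)·(-2) + (3)·(3) + (2)·(2)) / 3 = 26/3 = 8.6667
  S[U,V] = ((-3)·(-2.25) + (-2)·(2.75) + (3)·(-2.25) + (2)·(1.75)) / 3 = -2/3 = -0.6667
  S[V,V] = ((-2.25)·(-2.25) + (2.75)·(2.75) + (-2.25)·(-2.25) + (1.75)·(1.75)) / 3 = 20.75/3 = 6.9167

S is symmetric (S[j,i] = S[i,j]). Assembling:

S = [[8.6667, -0.6667],
 [-0.6667, 6.9167]]


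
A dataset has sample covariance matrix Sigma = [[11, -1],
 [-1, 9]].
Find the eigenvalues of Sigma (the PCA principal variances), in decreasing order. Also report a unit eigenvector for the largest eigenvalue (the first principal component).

Step 1 — characteristic polynomial of 2×2 Sigma:
  det(Sigma - λI) = λ² - trace · λ + det = 0.
  trace = 11 + 9 = 20, det = 11·9 - (-1)² = 98.
Step 2 — discriminant:
  Δ = trace² - 4·det = 400 - 392 = 8.
Step 3 — eigenvalues:
  λ = (trace ± √Δ)/2 = (20 ± 2.8284)/2,
  λ_1 = 11.4142,  λ_2 = 8.5858.

Step 4 — unit eigenvector for λ_1: solve (Sigma - λ_1 I)v = 0. First row:
  (11 - 11.4142)·v_x + (-1)·v_y = 0, i.e. (-0.4142)·v_x + (-1)·v_y = 0,
  so v ∝ (b, λ_1 - a) = (-1, 0.4142); multiply by -1 so the first entry is positive: u = (1, -0.4142).
  ||u|| = √((1)² + (-0.4142)²) = √(1.1716) ≈ 1.0824,
  v_1 = u/||u|| ≈ (0.9239, -0.3827) (||v_1|| = 1).

λ_1 = 11.4142,  λ_2 = 8.5858;  v_1 ≈ (0.9239, -0.3827)


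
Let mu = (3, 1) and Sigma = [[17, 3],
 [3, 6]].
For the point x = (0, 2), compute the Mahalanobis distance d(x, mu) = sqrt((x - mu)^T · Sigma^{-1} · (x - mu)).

Step 1 — centre the observation: (x - mu) = (-3, 1).

Step 2 — invert Sigma. det(Sigma) = 17·6 - (3)² = 93.
  Sigma^{-1} = (1/det) · [[d, -b], [-b, a]] = [[0.0645, -0.0323],
 [-0.0323, 0.1828]].

Step 3 — form the quadratic (x - mu)^T · Sigma^{-1} · (x - mu):
  Sigma^{-1} · (x - mu) = (-0.2258, 0.2796).
  (x - mu)^T · [Sigma^{-1} · (x - mu)] = (-3)·(-0.2258) + (1)·(0.2796) = 0.957.

Step 4 — take square root: d = √(0.957) ≈ 0.9783.

d(x, mu) = √(0.957) ≈ 0.9783


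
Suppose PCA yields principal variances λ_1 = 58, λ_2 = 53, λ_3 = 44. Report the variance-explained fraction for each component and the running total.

Step 1 — total variance = trace(Sigma) = Σ λ_i = 58 + 53 + 44 = 155.

Step 2 — fraction explained by component i = λ_i / Σ λ:
  PC1: 58/155 = 0.3742
  PC2: 53/155 = 0.3419
  PC3: 44/155 = 0.2839

Step 3 — cumulative fraction after k components = (λ_1 + ... + λ_k) / Σ λ:
  k = 1: 58/155 = 0.3742
  k = 2: (58 + 53)/155 = 111/155 = 0.7161
  k = 3: (58 + 53 + 44)/155 = 155/155 = 1

Summary (fraction, with percent):

explained: PC1 0.3742 (37.42%), PC2 0.3419 (34.19%), PC3 0.2839 (28.39%);  cumulative: 0.3742, 0.7161, 1


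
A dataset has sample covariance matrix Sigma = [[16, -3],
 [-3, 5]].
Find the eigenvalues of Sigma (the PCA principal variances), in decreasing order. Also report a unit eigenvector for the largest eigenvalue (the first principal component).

Step 1 — characteristic polynomial of 2×2 Sigma:
  det(Sigma - λI) = λ² - trace · λ + det = 0.
  trace = 16 + 5 = 21, det = 16·5 - (-3)² = 71.
Step 2 — discriminant:
  Δ = trace² - 4·det = 441 - 284 = 157.
Step 3 — eigenvalues:
  λ = (trace ± √Δ)/2 = (21 ± 12.53)/2,
  λ_1 = 16.765,  λ_2 = 4.235.

Step 4 — unit eigenvector for λ_1: solve (Sigma - λ_1 I)v = 0. First row:
  (16 - 16.765)·v_x + (-3)·v_y = 0, i.e. (-0.765)·v_x + (-3)·v_y = 0,
  so v ∝ (b, λ_1 - a) = (-3, 0.765); multiply by -1 so the first entry is positive: u = (3, -0.765).
  ||u|| = √((3)² + (-0.765)²) = √(9.5852) ≈ 3.096,
  v_1 = u/||u|| ≈ (0.969, -0.2471) (||v_1|| = 1).

λ_1 = 16.765,  λ_2 = 4.235;  v_1 ≈ (0.969, -0.2471)


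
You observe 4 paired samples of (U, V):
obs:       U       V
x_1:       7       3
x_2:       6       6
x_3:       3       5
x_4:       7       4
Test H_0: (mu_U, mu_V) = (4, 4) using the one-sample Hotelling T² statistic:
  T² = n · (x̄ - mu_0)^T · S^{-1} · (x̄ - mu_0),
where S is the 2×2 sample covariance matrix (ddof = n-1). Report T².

Step 1 — sample mean vector:
  mean(U) = (7 + 6 + 3 + 7) / 4 = 23/4 = 5.75
  mean(V) = (3 + 6 + 5 + 4) / 4 = 18/4 = 4.5
  x̄ = (5.75, 4.5),  deviation x̄ - mu_0 = (5.75, 4.5) - (4, 4) = (1.75, 0.5).

Step 2 — sample covariance matrix, S[i,j] = (1/(n-1)) · Σ_k (x_{k,i} - mean_i) · (x_{k,j} - mean_j), divisor n-1 = 3:
  S[U,U] = ((1.25)·(1.25) + (0.25)·(0.25) + (-2.75)·(-2.75) + (1.25)·(1.25)) / 3 = 10.75/3 = 3.5833
  S[U,V] = ((1.25)·(-1.5) + (0.25)·(1.5) + (-2.75)·(0.5) + (1.25)·(-0.5)) / 3 = -3.5/3 = -1.1667
  S[V,V] = ((-1.5)·(-1.5) + (1.5)·(1.5) + (0.5)·(0.5) + (-0.5)·(-0.5)) / 3 = 5/3 = 1.6667
  S = [[3.5833, -1.1667],
 [-1.1667, 1.6667]].

Step 3 — invert S. det(S) = 3.5833·1.6667 - (-1.1667)² = 4.6111.
  S^{-1} = (1/det) · [[d, -b], [-b, a]] = [[0.3614, 0.253],
 [0.253, 0.7771]].

Step 4 — quadratic form (x̄ - mu_0)^T · S^{-1} · (x̄ - mu_0):
  S^{-1} · (x̄ - mu_0) = (0.759, 0.8313),
  (x̄ - mu_0)^T · [...] = (1.75)·(0.759) + (0.5)·(0.8313) = 1.744.

Step 5 — scale by n: T² = 4 · 1.744 = 6.9759.

T² ≈ 6.9759


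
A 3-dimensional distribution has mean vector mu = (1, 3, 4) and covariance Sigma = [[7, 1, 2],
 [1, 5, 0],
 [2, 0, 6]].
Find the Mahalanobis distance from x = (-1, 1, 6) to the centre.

Step 1 — centre the observation: (x - mu) = (-2, -2, 2).

Step 2 — invert Sigma (cofactor / det for 3×3, or solve directly):
  Sigma^{-1} = [[0.163, -0.0326, -0.0543],
 [-0.0326, 0.2065, 0.0109],
 [-0.0543, 0.0109, 0.1848]].

Step 3 — form the quadratic (x - mu)^T · Sigma^{-1} · (x - mu):
  Sigma^{-1} · (x - mu) = (-0.3696, -0.3261, 0.4565).
  (x - mu)^T · [Sigma^{-1} · (x - mu)] = (-2)·(-0.3696) + (-2)·(-0.3261) + (2)·(0.4565) = 2.3043.

Step 4 — take square root: d = √(2.3043) ≈ 1.518.

d(x, mu) = √(2.3043) ≈ 1.518


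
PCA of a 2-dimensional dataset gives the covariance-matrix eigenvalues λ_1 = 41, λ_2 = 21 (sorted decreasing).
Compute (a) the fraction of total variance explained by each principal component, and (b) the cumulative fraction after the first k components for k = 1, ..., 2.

Step 1 — total variance = trace(Sigma) = Σ λ_i = 41 + 21 = 62.

Step 2 — fraction explained by component i = λ_i / Σ λ:
  PC1: 41/62 = 0.6613
  PC2: 21/62 = 0.3387

Step 3 — cumulative fraction after k components = (λ_1 + ... + λ_k) / Σ λ:
  k = 1: 41/62 = 0.6613
  k = 2: (41 + 21)/62 = 62/62 = 1

Summary (fraction, with percent):

explained: PC1 0.6613 (66.13%), PC2 0.3387 (33.87%);  cumulative: 0.6613, 1


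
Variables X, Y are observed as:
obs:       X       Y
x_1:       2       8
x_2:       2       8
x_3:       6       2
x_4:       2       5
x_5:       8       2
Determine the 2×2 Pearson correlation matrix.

Step 1 — column means:
  mean(X) = (2 + 2 + 6 + 2 + 8) / 5 = 20/5 = 4
  mean(Y) = (8 + 8 + 2 + 5 + 2) / 5 = 25/5 = 5

Step 2 — sample variances and covariances s[i,j] = (1/(n-1)) · Σ_k (x_{k,i} - mean_i) · (x_{k,j} - mean_j), with n-1 = 4:
  s[X,X] = ((-2)·(-2) + (-2)·(-2) + (2)·(2) + (-2)·(-2) + (4)·(4)) / 4 = 32/4 = 8
  s[X,Y] = ((-2)·(3) + (-2)·(3) + (2)·(-3) + (-2)·(0) + (4)·(-3)) / 4 = -30/4 = -7.5
  s[Y,Y] = ((3)·(3) + (3)·(3) + (-3)·(-3) + (0)·(0) + (-3)·(-3)) / 4 = 36/4 = 9
  Sample standard deviations s_i = √(s[i,i]):
  s(X) = √(8) = 2.8284
  s(Y) = √(9) = 3

Step 3 — r_{ij} = s_{ij} / (s_i · s_j):
  r[X,X] = 1 (diagonal).
  r[X,Y] = -7.5 / (2.8284 · 3) = -7.5 / 8.4853 = -0.8839
  r[Y,Y] = 1 (diagonal).

R is symmetric with unit diagonal. Assembling:

R = [[1, -0.8839],
 [-0.8839, 1]]


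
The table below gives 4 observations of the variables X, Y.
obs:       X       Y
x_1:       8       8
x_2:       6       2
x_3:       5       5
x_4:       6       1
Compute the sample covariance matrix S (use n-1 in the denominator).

Step 1 — column means:
  mean(X) = (8 + 6 + 5 + 6) / 4 = 25/4 = 6.25
  mean(Y) = (8 + 2 + 5 + 1) / 4 = 16/4 = 4

Step 2 — sample covariance S[i,j] = (1/(n-1)) · Σ_k (x_{k,i} - mean_i) · (x_{k,j} - mean_j), with n-1 = 3.
  S[X,X] = ((1.75)·(1.75) + (-0.25)·(-0.25) + (-1.25)·(-1.25) + (-0.25)·(-0.25)) / 3 = 4.75/3 = 1.5833
  S[X,Y] = ((1.75)·(4) + (-0.25)·(-2) + (-1.25)·(1) + (-0.25)·(-3)) / 3 = 7/3 = 2.3333
  S[Y,Y] = ((4)·(4) + (-2)·(-2) + (1)·(1) + (-3)·(-3)) / 3 = 30/3 = 10

S is symmetric (S[j,i] = S[i,j]). Assembling:

S = [[1.5833, 2.3333],
 [2.3333, 10]]


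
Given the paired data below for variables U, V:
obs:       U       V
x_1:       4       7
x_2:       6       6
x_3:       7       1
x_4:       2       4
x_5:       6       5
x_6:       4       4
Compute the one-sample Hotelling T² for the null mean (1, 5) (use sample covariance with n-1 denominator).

Step 1 — sample mean vector:
  mean(U) = (4 + 6 + 7 + 2 + 6 + 4) / 6 = 29/6 = 4.8333
  mean(V) = (7 + 6 + 1 + 4 + 5 + 4) / 6 = 27/6 = 4.5
  x̄ = (4.8333, 4.5),  deviation x̄ - mu_0 = (4.8333, 4.5) - (1, 5) = (3.8333, -0.5).

Step 2 — sample covariance matrix, S[i,j] = (1/(n-1)) · Σ_k (x_{k,i} - mean_i) · (x_{k,j} - mean_j), divisor n-1 = 5:
  S[U,U] = ((-0.8333)·(-0.8333) + (1.1667)·(1.1667) + (2.1667)·(2.1667) + (-2.8333)·(-2.8333) + (1.1667)·(1.1667) + (-0.8333)·(-0.8333)) / 5 = 16.8333/5 = 3.3667
  S[U,V] = ((-0.8333)·(2.5) + (1.1667)·(1.5) + (2.1667)·(-3.5) + (-2.8333)·(-0.5) + (1.1667)·(0.5) + (-0.8333)·(-0.5)) / 5 = -5.5/5 = -1.1
  S[V,V] = ((2.5)·(2.5) + (1.5)·(1.5) + (-3.5)·(-3.5) + (-0.5)·(-0.5) + (0.5)·(0.5) + (-0.5)·(-0.5)) / 5 = 21.5/5 = 4.3
  S = [[3.3667, -1.1],
 [-1.1, 4.3]].

Step 3 — invert S. det(S) = 3.3667·4.3 - (-1.1)² = 13.2667.
  S^{-1} = (1/det) · [[d, -b], [-b, a]] = [[0.3241, 0.0829],
 [0.0829, 0.2538]].

Step 4 — quadratic form (x̄ - mu_0)^T · S^{-1} · (x̄ - mu_0):
  S^{-1} · (x̄ - mu_0) = (1.201, 0.191),
  (x̄ - mu_0)^T · [...] = (3.8333)·(1.201) + (-0.5)·(0.191) = 4.5084.

Step 5 — scale by n: T² = 6 · 4.5084 = 27.0503.

T² ≈ 27.0503


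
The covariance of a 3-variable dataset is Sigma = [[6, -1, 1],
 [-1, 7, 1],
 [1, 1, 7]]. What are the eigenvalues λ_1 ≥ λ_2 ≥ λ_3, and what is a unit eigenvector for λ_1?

Step 1 — characteristic polynomial p(λ) = det(λI - Sigma) = λ³ - tr·λ² + c_1·λ - det, where tr = trace, c_1 = sum of the principal 2×2 minors, det = det(Sigma):
  tr = 6 + 7 + 7 = 20,
  c_1 = (6·7 - (-1)²) + (6·7 - (1)²) + (7·7 - (1)²) = 41 + 41 + 48 = 130,
  det = 6·(7·7 - (1)²) - (-1)·((-1)·7 - (1)·(1)) + (1)·((-1)·(1) - 7·(1)) = 6·(48) - (-1)·(-8) + (1)·(-8) = 272.
  So p(λ) = λ³ - 20λ² + 130λ - 272.
Step 2 — look for an integer root (rational root theorem: any rational root is an integer divisor of 272). Testing λ = 8:
  p(8) = 512 - 1280 + 1040 - 272 = 0  ✓
  Dividing out (λ - 8): p(λ) = (λ - 8)(λ² - 12λ + 34).
Step 3 — remaining eigenvalues from the quadratic λ² - 12λ + 34 = 0:
  Δ = 12² - 4·34 = 144 - 136 = 8,  λ = (12 ± √8)/2 = (12 ± 2.8284)/2 ≈ 7.4142 or 4.5858.
  Sorted: λ_1 = 8,  λ_2 = 7.4142,  λ_3 = 4.5858  (check: sum = 20 = tr ✓).

Step 4 — unit eigenvector for λ_1 = 8: v spans the null space of (Sigma - λ_1 I), whose rows are
  r_1 = (-2, -1, 1),  r_2 = (-1, -1, 1),  r_3 = (1, 1, -1).
  v is orthogonal to every row, so take v ∝ r_1 × r_2 = ((-1)·(1) - (1)·(-1), (1)·(-1) - (-2)·(1), (-2)·(-1) - (-1)·(-1)) = (0, 1, 1).
  Let u = (0, 1, 1).
  ||u|| = √((0)² + (1)² + (1)²) = √(2) ≈ 1.4142,  v_1 = u/||u|| ≈ (0, 0.7071, 0.7071) (||v_1|| = 1).

λ_1 = 8,  λ_2 = 7.4142,  λ_3 = 4.5858;  v_1 ≈ (0, 0.7071, 0.7071)


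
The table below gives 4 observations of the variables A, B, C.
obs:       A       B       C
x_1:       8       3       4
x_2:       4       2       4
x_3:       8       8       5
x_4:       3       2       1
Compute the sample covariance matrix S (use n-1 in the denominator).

Step 1 — column means:
  mean(A) = (8 + 4 + 8 + 3) / 4 = 23/4 = 5.75
  mean(B) = (3 + 2 + 8 + 2) / 4 = 15/4 = 3.75
  mean(C) = (4 + 4 + 5 + 1) / 4 = 14/4 = 3.5

Step 2 — sample covariance S[i,j] = (1/(n-1)) · Σ_k (x_{k,i} - mean_i) · (x_{k,j} - mean_j), with n-1 = 3.
  S[A,A] = ((2.25)·(2.25) + (-1.75)·(-1.75) + (2.25)·(2.25) + (-2.75)·(-2.75)) / 3 = 20.75/3 = 6.9167
  S[A,B] = ((2.25)·(-0.75) + (-1.75)·(-1.75) + (2.25)·(4.25) + (-2.75)·(-1.75)) / 3 = 15.75/3 = 5.25
  S[A,C] = ((2.25)·(0.5) + (-1.75)·(0.5) + (2.25)·(1.5) + (-2.75)·(-2.5)) / 3 = 10.5/3 = 3.5
  S[B,B] = ((-0.75)·(-0.75) + (-1.75)·(-1.75) + (4.25)·(4.25) + (-1.75)·(-1.75)) / 3 = 24.75/3 = 8.25
  S[B,C] = ((-0.75)·(0.5) + (-1.75)·(0.5) + (4.25)·(1.5) + (-1.75)·(-2.5)) / 3 = 9.5/3 = 3.1667
  S[C,C] = ((0.5)·(0.5) + (0.5)·(0.5) + (1.5)·(1.5) + (-2.5)·(-2.5)) / 3 = 9/3 = 3

S is symmetric (S[j,i] = S[i,j]). Assembling:

S = [[6.9167, 5.25, 3.5],
 [5.25, 8.25, 3.1667],
 [3.5, 3.1667, 3]]


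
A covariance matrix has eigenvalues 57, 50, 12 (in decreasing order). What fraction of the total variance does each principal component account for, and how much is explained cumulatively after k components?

Step 1 — total variance = trace(Sigma) = Σ λ_i = 57 + 50 + 12 = 119.

Step 2 — fraction explained by component i = λ_i / Σ λ:
  PC1: 57/119 = 0.479
  PC2: 50/119 = 0.4202
  PC3: 12/119 = 0.1008

Step 3 — cumulative fraction after k components = (λ_1 + ... + λ_k) / Σ λ:
  k = 1: 57/119 = 0.479
  k = 2: (57 + 50)/119 = 107/119 = 0.8992
  k = 3: (57 + 50 + 12)/119 = 119/119 = 1

Summary (fraction, with percent):

explained: PC1 0.479 (47.9%), PC2 0.4202 (42.02%), PC3 0.1008 (10.08%);  cumulative: 0.479, 0.8992, 1


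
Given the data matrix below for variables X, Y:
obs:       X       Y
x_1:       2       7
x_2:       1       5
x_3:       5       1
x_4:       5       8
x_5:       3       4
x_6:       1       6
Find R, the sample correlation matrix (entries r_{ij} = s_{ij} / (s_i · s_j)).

Step 1 — column means:
  mean(X) = (2 + 1 + 5 + 5 + 3 + 1) / 6 = 17/6 = 2.8333
  mean(Y) = (7 + 5 + 1 + 8 + 4 + 6) / 6 = 31/6 = 5.1667

Step 2 — sample variances and covariances s[i,j] = (1/(n-1)) · Σ_k (x_{k,i} - mean_i) · (x_{k,j} - mean_j), with n-1 = 5:
  s[X,X] = ((-0.8333)·(-0.8333) + (-1.8333)·(-1.8333) + (2.1667)·(2.1667) + (2.1667)·(2.1667) + (0.1667)·(0.1667) + (-1.8333)·(-1.8333)) / 5 = 16.8333/5 = 3.3667
  s[X,Y] = ((-0.8333)·(1.8333) + (-1.8333)·(-0.1667) + (2.1667)·(-4.1667) + (2.1667)·(2.8333) + (0.1667)·(-1.1667) + (-1.8333)·(0.8333)) / 5 = -5.8333/5 = -1.1667
  s[Y,Y] = ((1.8333)·(1.8333) + (-0.1667)·(-0.1667) + (-4.1667)·(-4.1667) + (2.8333)·(2.8333) + (-1.1667)·(-1.1667) + (0.8333)·(0.8333)) / 5 = 30.8333/5 = 6.1667
  Sample standard deviations s_i = √(s[i,i]):
  s(X) = √(3.3667) = 1.8348
  s(Y) = √(6.1667) = 2.4833

Step 3 — r_{ij} = s_{ij} / (s_i · s_j):
  r[X,X] = 1 (diagonal).
  r[X,Y] = -1.1667 / (1.8348 · 2.4833) = -1.1667 / 4.5564 = -0.256
  r[Y,Y] = 1 (diagonal).

R is symmetric with unit diagonal. Assembling:

R = [[1, -0.256],
 [-0.256, 1]]


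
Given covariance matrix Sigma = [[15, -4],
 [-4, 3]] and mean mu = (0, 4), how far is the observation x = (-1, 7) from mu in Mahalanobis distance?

Step 1 — centre the observation: (x - mu) = (-1, 3).

Step 2 — invert Sigma. det(Sigma) = 15·3 - (-4)² = 29.
  Sigma^{-1} = (1/det) · [[d, -b], [-b, a]] = [[0.1034, 0.1379],
 [0.1379, 0.5172]].

Step 3 — form the quadratic (x - mu)^T · Sigma^{-1} · (x - mu):
  Sigma^{-1} · (x - mu) = (0.3103, 1.4138).
  (x - mu)^T · [Sigma^{-1} · (x - mu)] = (-1)·(0.3103) + (3)·(1.4138) = 3.931.

Step 4 — take square root: d = √(3.931) ≈ 1.9827.

d(x, mu) = √(3.931) ≈ 1.9827


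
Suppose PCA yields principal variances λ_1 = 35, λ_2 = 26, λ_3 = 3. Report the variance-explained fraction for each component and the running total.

Step 1 — total variance = trace(Sigma) = Σ λ_i = 35 + 26 + 3 = 64.

Step 2 — fraction explained by component i = λ_i / Σ λ:
  PC1: 35/64 = 0.5469
  PC2: 26/64 = 0.4062
  PC3: 3/64 = 0.0469

Step 3 — cumulative fraction after k components = (λ_1 + ... + λ_k) / Σ λ:
  k = 1: 35/64 = 0.5469
  k = 2: (35 + 26)/64 = 61/64 = 0.9531
  k = 3: (35 + 26 + 3)/64 = 64/64 = 1

Summary (fraction, with percent):

explained: PC1 0.5469 (54.69%), PC2 0.4062 (40.62%), PC3 0.0469 (4.69%);  cumulative: 0.5469, 0.9531, 1


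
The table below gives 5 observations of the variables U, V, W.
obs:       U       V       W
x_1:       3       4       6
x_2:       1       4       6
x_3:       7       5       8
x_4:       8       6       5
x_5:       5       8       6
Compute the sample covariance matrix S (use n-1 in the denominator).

Step 1 — column means:
  mean(U) = (3 + 1 + 7 + 8 + 5) / 5 = 24/5 = 4.8
  mean(V) = (4 + 4 + 5 + 6 + 8) / 5 = 27/5 = 5.4
  mean(W) = (6 + 6 + 8 + 5 + 6) / 5 = 31/5 = 6.2

Step 2 — sample covariance S[i,j] = (1/(n-1)) · Σ_k (x_{k,i} - mean_i) · (x_{k,j} - mean_j), with n-1 = 4.
  S[U,U] = ((-1.8)·(-1.8) + (-3.8)·(-3.8) + (2.2)·(2.2) + (3.2)·(3.2) + (0.2)·(0.2)) / 4 = 32.8/4 = 8.2
  S[U,V] = ((-1.8)·(-1.4) + (-3.8)·(-1.4) + (2.2)·(-0.4) + (3.2)·(0.6) + (0.2)·(2.6)) / 4 = 9.4/4 = 2.35
  S[U,W] = ((-1.8)·(-0.2) + (-3.8)·(-0.2) + (2.2)·(1.8) + (3.2)·(-1.2) + (0.2)·(-0.2)) / 4 = 1.2/4 = 0.3
  S[V,V] = ((-1.4)·(-1.4) + (-1.4)·(-1.4) + (-0.4)·(-0.4) + (0.6)·(0.6) + (2.6)·(2.6)) / 4 = 11.2/4 = 2.8
  S[V,W] = ((-1.4)·(-0.2) + (-1.4)·(-0.2) + (-0.4)·(1.8) + (0.6)·(-1.2) + (2.6)·(-0.2)) / 4 = -1.4/4 = -0.35
  S[W,W] = ((-0.2)·(-0.2) + (-0.2)·(-0.2) + (1.8)·(1.8) + (-1.2)·(-1.2) + (-0.2)·(-0.2)) / 4 = 4.8/4 = 1.2

S is symmetric (S[j,i] = S[i,j]). Assembling:

S = [[8.2, 2.35, 0.3],
 [2.35, 2.8, -0.35],
 [0.3, -0.35, 1.2]]


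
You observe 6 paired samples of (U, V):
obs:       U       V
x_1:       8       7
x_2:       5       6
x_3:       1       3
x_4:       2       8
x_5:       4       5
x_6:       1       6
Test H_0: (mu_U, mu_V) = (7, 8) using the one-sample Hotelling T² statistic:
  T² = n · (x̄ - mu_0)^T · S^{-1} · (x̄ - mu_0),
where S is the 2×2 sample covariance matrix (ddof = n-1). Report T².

Step 1 — sample mean vector:
  mean(U) = (8 + 5 + 1 + 2 + 4 + 1) / 6 = 21/6 = 3.5
  mean(V) = (7 + 6 + 3 + 8 + 5 + 6) / 6 = 35/6 = 5.8333
  x̄ = (3.5, 5.8333),  deviation x̄ - mu_0 = (3.5, 5.8333) - (7, 8) = (-3.5, -2.1667).

Step 2 — sample covariance matrix, S[i,j] = (1/(n-1)) · Σ_k (x_{k,i} - mean_i) · (x_{k,j} - mean_j), divisor n-1 = 5:
  S[U,U] = ((4.5)·(4.5) + (1.5)·(1.5) + (-2.5)·(-2.5) + (-1.5)·(-1.5) + (0.5)·(0.5) + (-2.5)·(-2.5)) / 5 = 37.5/5 = 7.5
  S[U,V] = ((4.5)·(1.1667) + (1.5)·(0.1667) + (-2.5)·(-2.8333) + (-1.5)·(2.1667) + (0.5)·(-0.8333) + (-2.5)·(0.1667)) / 5 = 8.5/5 = 1.7
  S[V,V] = ((1.1667)·(1.1667) + (0.1667)·(0.1667) + (-2.8333)·(-2.8333) + (2.1667)·(2.1667) + (-0.8333)·(-0.8333) + (0.1667)·(0.1667)) / 5 = 14.8333/5 = 2.9667
  S = [[7.5, 1.7],
 [1.7, 2.9667]].

Step 3 — invert S. det(S) = 7.5·2.9667 - (1.7)² = 19.36.
  S^{-1} = (1/det) · [[d, -b], [-b, a]] = [[0.1532, -0.0878],
 [-0.0878, 0.3874]].

Step 4 — quadratic form (x̄ - mu_0)^T · S^{-1} · (x̄ - mu_0):
  S^{-1} · (x̄ - mu_0) = (-0.3461, -0.532),
  (x̄ - mu_0)^T · [...] = (-3.5)·(-0.3461) + (-2.1667)·(-0.532) = 2.364.

Step 5 — scale by n: T² = 6 · 2.364 = 14.1839.

T² ≈ 14.1839


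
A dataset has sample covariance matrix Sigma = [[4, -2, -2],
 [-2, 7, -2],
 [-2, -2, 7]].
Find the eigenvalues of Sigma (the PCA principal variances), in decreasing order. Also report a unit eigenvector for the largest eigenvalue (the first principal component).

Step 1 — characteristic polynomial p(λ) = det(λI - Sigma) = λ³ - tr·λ² + c_1·λ - det, where tr = trace, c_1 = sum of the principal 2×2 minors, det = det(Sigma):
  tr = 4 + 7 + 7 = 18,
  c_1 = (4·7 - (-2)²) + (4·7 - (-2)²) + (7·7 - (-2)²) = 24 + 24 + 45 = 93,
  det = 4·(7·7 - (-2)²) - (-2)·((-2)·7 - (-2)·(-2)) + (-2)·((-2)·(-2) - 7·(-2)) = 4·(45) - (-2)·(-18) + (-2)·(18) = 108.
  So p(λ) = λ³ - 18λ² + 93λ - 108.
Step 2 — look for an integer root (rational root theorem: any rational root is an integer divisor of 108). Testing λ = 9:
  p(9) = 729 - 1458 + 837 - 108 = 0  ✓
  Dividing out (λ - 9): p(λ) = (λ - 9)(λ² - 9λ + 12).
Step 3 — remaining eigenvalues from the quadratic λ² - 9λ + 12 = 0:
  Δ = 9² - 4·12 = 81 - 48 = 33,  λ = (9 ± √33)/2 = (9 ± 5.7446)/2 ≈ 7.3723 or 1.6277.
  Sorted: λ_1 = 9,  λ_2 = 7.3723,  λ_3 = 1.6277  (check: sum = 18 = tr ✓).

Step 4 — unit eigenvector for λ_1 = 9: v spans the null space of (Sigma - λ_1 I), whose rows are
  r_1 = (-5, -2, -2),  r_2 = (-2, -2, -2),  r_3 = (-2, -2, -2).
  v is orthogonal to every row, so take v ∝ r_1 × r_2 = ((-2)·(-2) - (-2)·(-2), (-2)·(-2) - (-5)·(-2), (-5)·(-2) - (-2)·(-2)) = (0, -6, 6).
  Rescale (divide by 6; multiply by -1 so the first nonzero entry is positive): u = (0, 1, -1).
  ||u|| = √((0)² + (1)² + (-1)²) = √(2) ≈ 1.4142,  v_1 = u/||u|| ≈ (0, 0.7071, -0.7071) (||v_1|| = 1).

λ_1 = 9,  λ_2 = 7.3723,  λ_3 = 1.6277;  v_1 ≈ (0, 0.7071, -0.7071)


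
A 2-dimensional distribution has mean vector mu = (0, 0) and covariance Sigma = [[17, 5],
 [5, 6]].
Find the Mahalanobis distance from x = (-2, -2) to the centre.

Step 1 — centre the observation: (x - mu) = (-2, -2).

Step 2 — invert Sigma. det(Sigma) = 17·6 - (5)² = 77.
  Sigma^{-1} = (1/det) · [[d, -b], [-b, a]] = [[0.0779, -0.0649],
 [-0.0649, 0.2208]].

Step 3 — form the quadratic (x - mu)^T · Sigma^{-1} · (x - mu):
  Sigma^{-1} · (x - mu) = (-0.026, -0.3117).
  (x - mu)^T · [Sigma^{-1} · (x - mu)] = (-2)·(-0.026) + (-2)·(-0.3117) = 0.6753.

Step 4 — take square root: d = √(0.6753) ≈ 0.8218.

d(x, mu) = √(0.6753) ≈ 0.8218


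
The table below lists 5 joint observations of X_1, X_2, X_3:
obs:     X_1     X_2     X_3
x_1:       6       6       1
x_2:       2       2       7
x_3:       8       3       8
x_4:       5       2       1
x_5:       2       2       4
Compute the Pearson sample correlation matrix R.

Step 1 — column means:
  mean(X_1) = (6 + 2 + 8 + 5 + 2) / 5 = 23/5 = 4.6
  mean(X_2) = (6 + 2 + 3 + 2 + 2) / 5 = 15/5 = 3
  mean(X_3) = (1 + 7 + 8 + 1 + 4) / 5 = 21/5 = 4.2

Step 2 — sample variances and covariances s[i,j] = (1/(n-1)) · Σ_k (x_{k,i} - mean_i) · (x_{k,j} - mean_j), with n-1 = 4:
  s[X_1,X_1] = ((1.4)·(1.4) + (-2.6)·(-2.6) + (3.4)·(3.4) + (0.4)·(0.4) + (-2.6)·(-2.6)) / 4 = 27.2/4 = 6.8
  s[X_1,X_2] = ((1.4)·(3) + (-2.6)·(-1) + (3.4)·(0) + (0.4)·(-1) + (-2.6)·(-1)) / 4 = 9/4 = 2.25
  s[X_1,X_3] = ((1.4)·(-3.2) + (-2.6)·(2.8) + (3.4)·(3.8) + (0.4)·(-3.2) + (-2.6)·(-0.2)) / 4 = 0.4/4 = 0.1
  s[X_2,X_2] = ((3)·(3) + (-1)·(-1) + (0)·(0) + (-1)·(-1) + (-1)·(-1)) / 4 = 12/4 = 3
  s[X_2,X_3] = ((3)·(-3.2) + (-1)·(2.8) + (0)·(3.8) + (-1)·(-3.2) + (-1)·(-0.2)) / 4 = -9/4 = -2.25
  s[X_3,X_3] = ((-3.2)·(-3.2) + (2.8)·(2.8) + (3.8)·(3.8) + (-3.2)·(-3.2) + (-0.2)·(-0.2)) / 4 = 42.8/4 = 10.7
  Sample standard deviations s_i = √(s[i,i]):
  s(X_1) = √(6.8) = 2.6077
  s(X_2) = √(3) = 1.7321
  s(X_3) = √(10.7) = 3.2711

Step 3 — r_{ij} = s_{ij} / (s_i · s_j):
  r[X_1,X_1] = 1 (diagonal).
  r[X_1,X_2] = 2.25 / (2.6077 · 1.7321) = 2.25 / 4.5166 = 0.4982
  r[X_1,X_3] = 0.1 / (2.6077 · 3.2711) = 0.1 / 8.5299 = 0.0117
  r[X_2,X_2] = 1 (diagonal).
  r[X_2,X_3] = -2.25 / (1.7321 · 3.2711) = -2.25 / 5.6657 = -0.3971
  r[X_3,X_3] = 1 (diagonal).

R is symmetric with unit diagonal. Assembling:

R = [[1, 0.4982, 0.0117],
 [0.4982, 1, -0.3971],
 [0.0117, -0.3971, 1]]


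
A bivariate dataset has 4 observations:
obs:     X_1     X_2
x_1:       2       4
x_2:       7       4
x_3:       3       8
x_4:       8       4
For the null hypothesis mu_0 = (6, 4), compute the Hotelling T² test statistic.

Step 1 — sample mean vector:
  mean(X_1) = (2 + 7 + 3 + 8) / 4 = 20/4 = 5
  mean(X_2) = (4 + 4 + 8 + 4) / 4 = 20/4 = 5
  x̄ = (5, 5),  deviation x̄ - mu_0 = (5, 5) - (6, 4) = (-1, 1).

Step 2 — sample covariance matrix, S[i,j] = (1/(n-1)) · Σ_k (x_{k,i} - mean_i) · (x_{k,j} - mean_j), divisor n-1 = 3:
  S[X_1,X_1] = ((-3)·(-3) + (2)·(2) + (-2)·(-2) + (3)·(3)) / 3 = 26/3 = 8.6667
  S[X_1,X_2] = ((-3)·(-1) + (2)·(-1) + (-2)·(3) + (3)·(-1)) / 3 = -8/3 = -2.6667
  S[X_2,X_2] = ((-1)·(-1) + (-1)·(-1) + (3)·(3) + (-1)·(-1)) / 3 = 12/3 = 4
  S = [[8.6667, -2.6667],
 [-2.6667, 4]].

Step 3 — invert S. det(S) = 8.6667·4 - (-2.6667)² = 27.5556.
  S^{-1} = (1/det) · [[d, -b], [-b, a]] = [[0.1452, 0.0968],
 [0.0968, 0.3145]].

Step 4 — quadratic form (x̄ - mu_0)^T · S^{-1} · (x̄ - mu_0):
  S^{-1} · (x̄ - mu_0) = (-0.0484, 0.2177),
  (x̄ - mu_0)^T · [...] = (-1)·(-0.0484) + (1)·(0.2177) = 0.2661.

Step 5 — scale by n: T² = 4 · 0.2661 = 1.0645.

T² ≈ 1.0645


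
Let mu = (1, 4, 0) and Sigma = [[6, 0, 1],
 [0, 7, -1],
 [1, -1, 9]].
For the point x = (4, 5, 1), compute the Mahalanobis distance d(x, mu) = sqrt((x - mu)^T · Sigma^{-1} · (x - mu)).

Step 1 — centre the observation: (x - mu) = (3, 1, 1).

Step 2 — invert Sigma (cofactor / det for 3×3, or solve directly):
  Sigma^{-1} = [[0.1699, -0.0027, -0.0192],
 [-0.0027, 0.1452, 0.0164],
 [-0.0192, 0.0164, 0.1151]].

Step 3 — form the quadratic (x - mu)^T · Sigma^{-1} · (x - mu):
  Sigma^{-1} · (x - mu) = (0.4877, 0.1534, 0.074).
  (x - mu)^T · [Sigma^{-1} · (x - mu)] = (3)·(0.4877) + (1)·(0.1534) + (1)·(0.074) = 1.6904.

Step 4 — take square root: d = √(1.6904) ≈ 1.3002.

d(x, mu) = √(1.6904) ≈ 1.3002


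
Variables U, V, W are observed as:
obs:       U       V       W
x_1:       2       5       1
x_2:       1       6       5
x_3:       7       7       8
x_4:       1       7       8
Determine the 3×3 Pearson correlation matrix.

Step 1 — column means:
  mean(U) = (2 + 1 + 7 + 1) / 4 = 11/4 = 2.75
  mean(V) = (5 + 6 + 7 + 7) / 4 = 25/4 = 6.25
  mean(W) = (1 + 5 + 8 + 8) / 4 = 22/4 = 5.5

Step 2 — sample variances and covariances s[i,j] = (1/(n-1)) · Σ_k (x_{k,i} - mean_i) · (x_{k,j} - mean_j), with n-1 = 3:
  s[U,U] = ((-0.75)·(-0.75) + (-1.75)·(-1.75) + (4.25)·(4.25) + (-1.75)·(-1.75)) / 3 = 24.75/3 = 8.25
  s[U,V] = ((-0.75)·(-1.25) + (-1.75)·(-0.25) + (4.25)·(0.75) + (-1.75)·(0.75)) / 3 = 3.25/3 = 1.0833
  s[U,W] = ((-0.75)·(-4.5) + (-1.75)·(-0.5) + (4.25)·(2.5) + (-1.75)·(2.5)) / 3 = 10.5/3 = 3.5
  s[V,V] = ((-1.25)·(-1.25) + (-0.25)·(-0.25) + (0.75)·(0.75) + (0.75)·(0.75)) / 3 = 2.75/3 = 0.9167
  s[V,W] = ((-1.25)·(-4.5) + (-0.25)·(-0.5) + (0.75)·(2.5) + (0.75)·(2.5)) / 3 = 9.5/3 = 3.1667
  s[W,W] = ((-4.5)·(-4.5) + (-0.5)·(-0.5) + (2.5)·(2.5) + (2.5)·(2.5)) / 3 = 33/3 = 11
  Sample standard deviations s_i = √(s[i,i]):
  s(U) = √(8.25) = 2.8723
  s(V) = √(0.9167) = 0.9574
  s(W) = √(11) = 3.3166

Step 3 — r_{ij} = s_{ij} / (s_i · s_j):
  r[U,U] = 1 (diagonal).
  r[U,V] = 1.0833 / (2.8723 · 0.9574) = 1.0833 / 2.75 = 0.3939
  r[U,W] = 3.5 / (2.8723 · 3.3166) = 3.5 / 9.5263 = 0.3674
  r[V,V] = 1 (diagonal).
  r[V,W] = 3.1667 / (0.9574 · 3.3166) = 3.1667 / 3.1754 = 0.9972
  r[W,W] = 1 (diagonal).

R is symmetric with unit diagonal. Assembling:

R = [[1, 0.3939, 0.3674],
 [0.3939, 1, 0.9972],
 [0.3674, 0.9972, 1]]


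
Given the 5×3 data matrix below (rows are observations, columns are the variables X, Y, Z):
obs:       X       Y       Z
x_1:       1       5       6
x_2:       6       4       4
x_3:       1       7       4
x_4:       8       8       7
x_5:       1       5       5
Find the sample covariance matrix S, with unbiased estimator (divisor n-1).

Step 1 — column means:
  mean(X) = (1 + 6 + 1 + 8 + 1) / 5 = 17/5 = 3.4
  mean(Y) = (5 + 4 + 7 + 8 + 5) / 5 = 29/5 = 5.8
  mean(Z) = (6 + 4 + 4 + 7 + 5) / 5 = 26/5 = 5.2

Step 2 — sample covariance S[i,j] = (1/(n-1)) · Σ_k (x_{k,i} - mean_i) · (x_{k,j} - mean_j), with n-1 = 4.
  S[X,X] = ((-2.4)·(-2.4) + (2.6)·(2.6) + (-2.4)·(-2.4) + (4.6)·(4.6) + (-2.4)·(-2.4)) / 4 = 45.2/4 = 11.3
  S[X,Y] = ((-2.4)·(-0.8) + (2.6)·(-1.8) + (-2.4)·(1.2) + (4.6)·(2.2) + (-2.4)·(-0.8)) / 4 = 6.4/4 = 1.6
  S[X,Z] = ((-2.4)·(0.8) + (2.6)·(-1.2) + (-2.4)·(-1.2) + (4.6)·(1.8) + (-2.4)·(-0.2)) / 4 = 6.6/4 = 1.65
  S[Y,Y] = ((-0.8)·(-0.8) + (-1.8)·(-1.8) + (1.2)·(1.2) + (2.2)·(2.2) + (-0.8)·(-0.8)) / 4 = 10.8/4 = 2.7
  S[Y,Z] = ((-0.8)·(0.8) + (-1.8)·(-1.2) + (1.2)·(-1.2) + (2.2)·(1.8) + (-0.8)·(-0.2)) / 4 = 4.2/4 = 1.05
  S[Z,Z] = ((0.8)·(0.8) + (-1.2)·(-1.2) + (-1.2)·(-1.2) + (1.8)·(1.8) + (-0.2)·(-0.2)) / 4 = 6.8/4 = 1.7

S is symmetric (S[j,i] = S[i,j]). Assembling:

S = [[11.3, 1.6, 1.65],
 [1.6, 2.7, 1.05],
 [1.65, 1.05, 1.7]]


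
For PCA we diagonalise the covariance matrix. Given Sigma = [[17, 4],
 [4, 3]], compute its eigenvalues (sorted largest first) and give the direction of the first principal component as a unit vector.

Step 1 — characteristic polynomial of 2×2 Sigma:
  det(Sigma - λI) = λ² - trace · λ + det = 0.
  trace = 17 + 3 = 20, det = 17·3 - (4)² = 35.
Step 2 — discriminant:
  Δ = trace² - 4·det = 400 - 140 = 260.
Step 3 — eigenvalues:
  λ = (trace ± √Δ)/2 = (20 ± 16.1245)/2,
  λ_1 = 18.0623,  λ_2 = 1.9377.

Step 4 — unit eigenvector for λ_1: solve (Sigma - λ_1 I)v = 0. First row:
  (17 - 18.0623)·v_x + (4)·v_y = 0, i.e. (-1.0623)·v_x + (4)·v_y = 0,
  so v ∝ (b, λ_1 - a) = (4, 1.0623) = u.
  ||u|| = √((4)² + (1.0623)²) = √(17.1284) ≈ 4.1386,
  v_1 = u/||u|| ≈ (0.9665, 0.2567) (||v_1|| = 1).

λ_1 = 18.0623,  λ_2 = 1.9377;  v_1 ≈ (0.9665, 0.2567)


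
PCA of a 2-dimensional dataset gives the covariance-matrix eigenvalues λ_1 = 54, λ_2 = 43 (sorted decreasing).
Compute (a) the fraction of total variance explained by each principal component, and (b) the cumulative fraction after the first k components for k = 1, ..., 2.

Step 1 — total variance = trace(Sigma) = Σ λ_i = 54 + 43 = 97.

Step 2 — fraction explained by component i = λ_i / Σ λ:
  PC1: 54/97 = 0.5567
  PC2: 43/97 = 0.4433

Step 3 — cumulative fraction after k components = (λ_1 + ... + λ_k) / Σ λ:
  k = 1: 54/97 = 0.5567
  k = 2: (54 + 43)/97 = 97/97 = 1

Summary (fraction, with percent):

explained: PC1 0.5567 (55.67%), PC2 0.4433 (44.33%);  cumulative: 0.5567, 1


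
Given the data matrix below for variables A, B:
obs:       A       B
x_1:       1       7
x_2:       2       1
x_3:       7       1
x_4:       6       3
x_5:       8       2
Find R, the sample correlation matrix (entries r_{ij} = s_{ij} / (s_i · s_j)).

Step 1 — column means:
  mean(A) = (1 + 2 + 7 + 6 + 8) / 5 = 24/5 = 4.8
  mean(B) = (7 + 1 + 1 + 3 + 2) / 5 = 14/5 = 2.8

Step 2 — sample variances and covariances s[i,j] = (1/(n-1)) · Σ_k (x_{k,i} - mean_i) · (x_{k,j} - mean_j), with n-1 = 4:
  s[A,A] = ((-3.8)·(-3.8) + (-2.8)·(-2.8) + (2.2)·(2.2) + (1.2)·(1.2) + (3.2)·(3.2)) / 4 = 38.8/4 = 9.7
  s[A,B] = ((-3.8)·(4.2) + (-2.8)·(-1.8) + (2.2)·(-1.8) + (1.2)·(0.2) + (3.2)·(-0.8)) / 4 = -17.2/4 = -4.3
  s[B,B] = ((4.2)·(4.2) + (-1.8)·(-1.8) + (-1.8)·(-1.8) + (0.2)·(0.2) + (-0.8)·(-0.8)) / 4 = 24.8/4 = 6.2
  Sample standard deviations s_i = √(s[i,i]):
  s(A) = √(9.7) = 3.1145
  s(B) = √(6.2) = 2.49

Step 3 — r_{ij} = s_{ij} / (s_i · s_j):
  r[A,A] = 1 (diagonal).
  r[A,B] = -4.3 / (3.1145 · 2.49) = -4.3 / 7.755 = -0.5545
  r[B,B] = 1 (diagonal).

R is symmetric with unit diagonal. Assembling:

R = [[1, -0.5545],
 [-0.5545, 1]]


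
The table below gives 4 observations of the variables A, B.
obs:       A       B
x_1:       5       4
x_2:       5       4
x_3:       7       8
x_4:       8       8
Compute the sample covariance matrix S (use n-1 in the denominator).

Step 1 — column means:
  mean(A) = (5 + 5 + 7 + 8) / 4 = 25/4 = 6.25
  mean(B) = (4 + 4 + 8 + 8) / 4 = 24/4 = 6

Step 2 — sample covariance S[i,j] = (1/(n-1)) · Σ_k (x_{k,i} - mean_i) · (x_{k,j} - mean_j), with n-1 = 3.
  S[A,A] = ((-1.25)·(-1.25) + (-1.25)·(-1.25) + (0.75)·(0.75) + (1.75)·(1.75)) / 3 = 6.75/3 = 2.25
  S[A,B] = ((-1.25)·(-2) + (-1.25)·(-2) + (0.75)·(2) + (1.75)·(2)) / 3 = 10/3 = 3.3333
  S[B,B] = ((-2)·(-2) + (-2)·(-2) + (2)·(2) + (2)·(2)) / 3 = 16/3 = 5.3333

S is symmetric (S[j,i] = S[i,j]). Assembling:

S = [[2.25, 3.3333],
 [3.3333, 5.3333]]


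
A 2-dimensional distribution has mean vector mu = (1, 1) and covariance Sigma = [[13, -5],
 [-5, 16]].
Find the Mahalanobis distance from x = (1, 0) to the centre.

Step 1 — centre the observation: (x - mu) = (0, -1).

Step 2 — invert Sigma. det(Sigma) = 13·16 - (-5)² = 183.
  Sigma^{-1} = (1/det) · [[d, -b], [-b, a]] = [[0.0874, 0.0273],
 [0.0273, 0.071]].

Step 3 — form the quadratic (x - mu)^T · Sigma^{-1} · (x - mu):
  Sigma^{-1} · (x - mu) = (-0.0273, -0.071).
  (x - mu)^T · [Sigma^{-1} · (x - mu)] = (0)·(-0.0273) + (-1)·(-0.071) = 0.071.

Step 4 — take square root: d = √(0.071) ≈ 0.2665.

d(x, mu) = √(0.071) ≈ 0.2665


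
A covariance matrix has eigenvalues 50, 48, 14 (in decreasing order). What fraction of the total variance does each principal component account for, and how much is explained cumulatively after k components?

Step 1 — total variance = trace(Sigma) = Σ λ_i = 50 + 48 + 14 = 112.

Step 2 — fraction explained by component i = λ_i / Σ λ:
  PC1: 50/112 = 0.4464
  PC2: 48/112 = 0.4286
  PC3: 14/112 = 0.125

Step 3 — cumulative fraction after k components = (λ_1 + ... + λ_k) / Σ λ:
  k = 1: 50/112 = 0.4464
  k = 2: (50 + 48)/112 = 98/112 = 0.875
  k = 3: (50 + 48 + 14)/112 = 112/112 = 1

Summary (fraction, with percent):

explained: PC1 0.4464 (44.64%), PC2 0.4286 (42.86%), PC3 0.125 (12.5%);  cumulative: 0.4464, 0.875, 1


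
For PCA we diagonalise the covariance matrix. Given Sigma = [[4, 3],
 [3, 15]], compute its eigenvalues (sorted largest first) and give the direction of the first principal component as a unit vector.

Step 1 — characteristic polynomial of 2×2 Sigma:
  det(Sigma - λI) = λ² - trace · λ + det = 0.
  trace = 4 + 15 = 19, det = 4·15 - (3)² = 51.
Step 2 — discriminant:
  Δ = trace² - 4·det = 361 - 204 = 157.
Step 3 — eigenvalues:
  λ = (trace ± √Δ)/2 = (19 ± 12.53)/2,
  λ_1 = 15.765,  λ_2 = 3.235.

Step 4 — unit eigenvector for λ_1: solve (Sigma - λ_1 I)v = 0. First row:
  (4 - 15.765)·v_x + (3)·v_y = 0, i.e. (-11.765)·v_x + (3)·v_y = 0,
  so v ∝ (b, λ_1 - a) = (3, 11.765) = u.
  ||u|| = √((3)² + (11.765)²) = √(147.4148) ≈ 12.1414,
  v_1 = u/||u|| ≈ (0.2471, 0.969) (||v_1|| = 1).

λ_1 = 15.765,  λ_2 = 3.235;  v_1 ≈ (0.2471, 0.969)


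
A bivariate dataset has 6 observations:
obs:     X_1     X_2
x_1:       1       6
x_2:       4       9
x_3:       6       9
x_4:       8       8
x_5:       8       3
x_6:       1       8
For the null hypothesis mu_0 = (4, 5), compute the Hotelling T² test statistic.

Step 1 — sample mean vector:
  mean(X_1) = (1 + 4 + 6 + 8 + 8 + 1) / 6 = 28/6 = 4.6667
  mean(X_2) = (6 + 9 + 9 + 8 + 3 + 8) / 6 = 43/6 = 7.1667
  x̄ = (4.6667, 7.1667),  deviation x̄ - mu_0 = (4.6667, 7.1667) - (4, 5) = (0.6667, 2.1667).

Step 2 — sample covariance matrix, S[i,j] = (1/(n-1)) · Σ_k (x_{k,i} - mean_i) · (x_{k,j} - mean_j), divisor n-1 = 5:
  S[X_1,X_1] = ((-3.6667)·(-3.6667) + (-0.6667)·(-0.6667) + (1.3333)·(1.3333) + (3.3333)·(3.3333) + (3.3333)·(3.3333) + (-3.6667)·(-3.6667)) / 5 = 51.3333/5 = 10.2667
  S[X_1,X_2] = ((-3.6667)·(-1.1667) + (-0.6667)·(1.8333) + (1.3333)·(1.8333) + (3.3333)·(0.8333) + (3.3333)·(-4.1667) + (-3.6667)·(0.8333)) / 5 = -8.6667/5 = -1.7333
  S[X_2,X_2] = ((-1.1667)·(-1.1667) + (1.8333)·(1.8333) + (1.8333)·(1.8333) + (0.8333)·(0.8333) + (-4.1667)·(-4.1667) + (0.8333)·(0.8333)) / 5 = 26.8333/5 = 5.3667
  S = [[10.2667, -1.7333],
 [-1.7333, 5.3667]].

Step 3 — invert S. det(S) = 10.2667·5.3667 - (-1.7333)² = 52.0933.
  S^{-1} = (1/det) · [[d, -b], [-b, a]] = [[0.103, 0.0333],
 [0.0333, 0.1971]].

Step 4 — quadratic form (x̄ - mu_0)^T · S^{-1} · (x̄ - mu_0):
  S^{-1} · (x̄ - mu_0) = (0.1408, 0.4492),
  (x̄ - mu_0)^T · [...] = (0.6667)·(0.1408) + (2.1667)·(0.4492) = 1.0671.

Step 5 — scale by n: T² = 6 · 1.0671 = 6.4026.

T² ≈ 6.4026


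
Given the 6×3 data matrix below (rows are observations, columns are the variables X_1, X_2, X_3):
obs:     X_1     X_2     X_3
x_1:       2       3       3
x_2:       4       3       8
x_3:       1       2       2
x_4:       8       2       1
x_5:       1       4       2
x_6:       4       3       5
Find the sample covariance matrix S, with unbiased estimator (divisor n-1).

Step 1 — column means:
  mean(X_1) = (2 + 4 + 1 + 8 + 1 + 4) / 6 = 20/6 = 3.3333
  mean(X_2) = (3 + 3 + 2 + 2 + 4 + 3) / 6 = 17/6 = 2.8333
  mean(X_3) = (3 + 8 + 2 + 1 + 2 + 5) / 6 = 21/6 = 3.5

Step 2 — sample covariance S[i,j] = (1/(n-1)) · Σ_k (x_{k,i} - mean_i) · (x_{k,j} - mean_j), with n-1 = 5.
  S[X_1,X_1] = ((-1.3333)·(-1.3333) + (0.6667)·(0.6667) + (-2.3333)·(-2.3333) + (4.6667)·(4.6667) + (-2.3333)·(-2.3333) + (0.6667)·(0.6667)) / 5 = 35.3333/5 = 7.0667
  S[X_1,X_2] = ((-1.3333)·(0.1667) + (0.6667)·(0.1667) + (-2.3333)·(-0.8333) + (4.6667)·(-0.8333) + (-2.3333)·(1.1667) + (0.6667)·(0.1667)) / 5 = -4.6667/5 = -0.9333
  S[X_1,X_3] = ((-1.3333)·(-0.5) + (0.6667)·(4.5) + (-2.3333)·(-1.5) + (4.6667)·(-2.5) + (-2.3333)·(-1.5) + (0.6667)·(1.5)) / 5 = 0/5 = 0
  S[X_2,X_2] = ((0.1667)·(0.1667) + (0.1667)·(0.1667) + (-0.8333)·(-0.8333) + (-0.8333)·(-0.8333) + (1.1667)·(1.1667) + (0.1667)·(0.1667)) / 5 = 2.8333/5 = 0.5667
  S[X_2,X_3] = ((0.1667)·(-0.5) + (0.1667)·(4.5) + (-0.8333)·(-1.5) + (-0.8333)·(-2.5) + (1.1667)·(-1.5) + (0.1667)·(1.5)) / 5 = 2.5/5 = 0.5
  S[X_3,X_3] = ((-0.5)·(-0.5) + (4.5)·(4.5) + (-1.5)·(-1.5) + (-2.5)·(-2.5) + (-1.5)·(-1.5) + (1.5)·(1.5)) / 5 = 33.5/5 = 6.7

S is symmetric (S[j,i] = S[i,j]). Assembling:

S = [[7.0667, -0.9333, 0],
 [-0.9333, 0.5667, 0.5],
 [0, 0.5, 6.7]]
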